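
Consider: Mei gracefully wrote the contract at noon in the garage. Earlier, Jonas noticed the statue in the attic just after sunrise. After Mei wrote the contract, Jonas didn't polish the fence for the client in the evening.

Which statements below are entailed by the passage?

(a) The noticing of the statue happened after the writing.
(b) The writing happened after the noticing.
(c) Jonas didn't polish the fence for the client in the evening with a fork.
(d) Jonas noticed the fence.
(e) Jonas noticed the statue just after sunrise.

(a) Not entailed — the narrative places the noticing before the writing, not after.
(b) Entailed — the narrative places the noticing before the writing.
(c) Entailed — under negation, adding a further restriction is entailed: if no such polishing event occurred, none occurred with a fork either.
(d) Not entailed — Jonas noticed the statue, not the fence; the fence belongs to the polishing event.
(e) Entailed — every conjunct here is already in the original noticing event.

(b), (c), (e)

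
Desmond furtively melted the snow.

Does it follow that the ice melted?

no

Nothing is said about any ice; only the snow is affected.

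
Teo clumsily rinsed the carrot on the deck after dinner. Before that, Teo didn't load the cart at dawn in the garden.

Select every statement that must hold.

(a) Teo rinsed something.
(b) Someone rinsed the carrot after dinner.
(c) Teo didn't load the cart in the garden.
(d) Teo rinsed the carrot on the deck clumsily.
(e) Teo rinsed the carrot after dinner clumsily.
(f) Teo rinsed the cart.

(a), (b), (d), (e)

(a) Entailed — this follows by dropping conjuncts from the rinsing event's description.
(b) Entailed — every conjunct here is already in the original rinsing event.
(c) Not entailed — dropping 'at dawn' under negation is not valid — the original leaves open that Teo loaded the cart some other way.
(d) Entailed — every conjunct here is already in the original rinsing event.
(e) Entailed — every conjunct here is already in the original rinsing event.
(f) Not entailed — Teo rinsed the carrot, not the cart; the cart belongs to the loading event.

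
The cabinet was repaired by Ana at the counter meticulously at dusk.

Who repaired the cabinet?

'Ana' marks the agent of the repairing event.

Ana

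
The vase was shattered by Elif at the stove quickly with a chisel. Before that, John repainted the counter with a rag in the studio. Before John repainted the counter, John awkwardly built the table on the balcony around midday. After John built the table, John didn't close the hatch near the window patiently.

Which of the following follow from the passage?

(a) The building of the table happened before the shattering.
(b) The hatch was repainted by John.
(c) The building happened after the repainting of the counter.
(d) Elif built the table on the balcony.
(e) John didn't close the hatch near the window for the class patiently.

(a) Entailed — the narrative places the building before the shattering.
(b) Not entailed — John repainted the counter, not the hatch; the hatch belongs to the closing event.
(c) Not entailed — the narrative places the building before the repainting, not after.
(d) Not entailed — the passage has John building the table, not Elif.
(e) Entailed — under negation, adding a further restriction is entailed: if no such closing event occurred, none occurred for the class either.

(a), (e)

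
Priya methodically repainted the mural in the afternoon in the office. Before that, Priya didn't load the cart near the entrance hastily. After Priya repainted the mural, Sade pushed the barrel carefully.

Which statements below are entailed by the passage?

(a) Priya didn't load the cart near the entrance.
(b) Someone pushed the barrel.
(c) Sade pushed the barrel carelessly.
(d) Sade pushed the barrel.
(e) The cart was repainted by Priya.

(b), (d)

(a) Not entailed — dropping 'hastily' under negation is not valid — the original leaves open that Priya loaded the cart some other way.
(b) Entailed — every conjunct here is already in the original pushing event.
(c) Not entailed — 'carelessly' adds a manner not in (and inconsistent with) the original.
(d) Entailed — this follows by dropping conjuncts from the pushing event's description.
(e) Not entailed — Priya repainted the mural, not the cart; the cart belongs to the loading event.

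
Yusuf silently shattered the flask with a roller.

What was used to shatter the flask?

'with a roller' marks the instrument of the shattering event.

a roller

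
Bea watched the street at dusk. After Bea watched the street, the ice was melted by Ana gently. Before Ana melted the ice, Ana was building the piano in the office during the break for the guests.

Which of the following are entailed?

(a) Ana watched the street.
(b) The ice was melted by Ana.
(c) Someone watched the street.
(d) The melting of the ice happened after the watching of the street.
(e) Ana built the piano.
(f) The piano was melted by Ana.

(a) Not entailed — the passage has Bea watching the street, not Ana.
(b) Entailed — every conjunct here is already in the original melting event.
(c) Entailed — the original entails any weakening of itself; this just drops 'at dusk' and generalizes the agent.
(d) Entailed — the narrative places the watching before the melting.
(e) Not entailed — 'was building' is progressive on an accomplishment; it does not entail the completed 'built'.
(f) Not entailed — Ana melted the ice, not the piano; the piano belongs to the building event.

(b), (c), (d)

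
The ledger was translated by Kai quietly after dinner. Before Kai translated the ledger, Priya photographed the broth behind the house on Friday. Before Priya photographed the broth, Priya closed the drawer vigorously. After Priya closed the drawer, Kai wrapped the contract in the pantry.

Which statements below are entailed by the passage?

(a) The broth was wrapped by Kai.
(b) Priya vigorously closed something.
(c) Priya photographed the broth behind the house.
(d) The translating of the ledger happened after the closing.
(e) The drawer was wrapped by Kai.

(a) Not entailed — Kai wrapped the contract, not the broth; the broth belongs to the photographing event.
(b) Entailed — the original entails any weakening of itself; this just generalizes the patient.
(c) Entailed — every conjunct here is already in the original photographing event.
(d) Entailed — the narrative places the closing before the translating.
(e) Not entailed — Kai wrapped the contract, not the drawer; the drawer belongs to the closing event.

(b), (c), (d)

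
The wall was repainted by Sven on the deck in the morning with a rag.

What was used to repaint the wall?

a rag

'with a rag' marks the instrument of the repainting event.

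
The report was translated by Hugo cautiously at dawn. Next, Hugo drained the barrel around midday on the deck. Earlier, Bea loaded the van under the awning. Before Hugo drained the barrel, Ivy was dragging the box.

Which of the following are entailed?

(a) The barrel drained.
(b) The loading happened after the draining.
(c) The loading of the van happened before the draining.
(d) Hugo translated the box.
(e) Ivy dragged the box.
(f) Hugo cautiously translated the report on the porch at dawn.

(a), (c), (e)

(a) Entailed — 'Hugo drained the barrel' is causative; it entails the inchoative 'the barrel drained'.
(b) Not entailed — the narrative places the loading before the draining, not after.
(c) Entailed — the narrative places the loading before the draining.
(d) Not entailed — Hugo translated the report, not the box; the box belongs to the dragging event.
(e) Entailed — 'drag' is an activity; 'was dragging' entails that some dragging happened, so 'dragged' holds.
(f) Not entailed — 'on the porch' adds information not in the original event.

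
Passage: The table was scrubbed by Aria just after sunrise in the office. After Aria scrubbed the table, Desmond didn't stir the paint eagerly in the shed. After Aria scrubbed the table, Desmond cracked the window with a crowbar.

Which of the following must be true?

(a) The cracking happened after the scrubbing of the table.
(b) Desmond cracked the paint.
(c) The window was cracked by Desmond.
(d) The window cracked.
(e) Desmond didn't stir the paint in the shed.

(a), (c), (d)

(a) Entailed — the narrative places the scrubbing before the cracking.
(b) Not entailed — Desmond cracked the window, not the paint; the paint belongs to the stirring event.
(c) Entailed — the original entails any weakening of itself; this just drops 'with a crowbar'.
(d) Entailed — 'Desmond cracked the window' is causative; it entails the inchoative 'the window cracked'.
(e) Not entailed — dropping 'eagerly' under negation is not valid — the original leaves open that Desmond stirred the paint some other way.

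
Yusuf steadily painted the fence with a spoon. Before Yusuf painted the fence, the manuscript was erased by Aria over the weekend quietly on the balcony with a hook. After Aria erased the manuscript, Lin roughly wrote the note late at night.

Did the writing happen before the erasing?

no

The narrative orders the erasing before the writing.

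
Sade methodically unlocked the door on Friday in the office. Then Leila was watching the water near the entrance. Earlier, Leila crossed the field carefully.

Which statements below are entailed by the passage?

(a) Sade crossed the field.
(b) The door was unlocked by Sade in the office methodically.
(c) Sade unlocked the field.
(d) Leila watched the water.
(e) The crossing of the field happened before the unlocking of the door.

(a) Not entailed — the passage has Leila crossing the field, not Sade.
(b) Entailed — this follows by dropping conjuncts from the unlocking event's description.
(c) Not entailed — Sade unlocked the door, not the field; the field belongs to the crossing event.
(d) Entailed — 'watch' is an activity; 'was watching' entails that some watching happened, so 'watched' holds.
(e) Not entailed — the narrative doesn't order the crossing relative to the unlocking.

(b), (d)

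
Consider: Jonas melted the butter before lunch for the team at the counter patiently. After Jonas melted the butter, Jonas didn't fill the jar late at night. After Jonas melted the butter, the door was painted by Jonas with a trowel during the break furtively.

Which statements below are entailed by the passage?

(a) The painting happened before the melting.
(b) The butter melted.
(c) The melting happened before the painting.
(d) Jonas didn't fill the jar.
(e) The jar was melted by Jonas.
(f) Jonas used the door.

(b), (c)

(a) Not entailed — the narrative places the melting before the painting, not after.
(b) Entailed — 'Jonas melted the butter' is causative; it entails the inchoative 'the butter melted'.
(c) Entailed — the narrative places the melting before the painting.
(d) Not entailed — dropping 'late at night' under negation is not valid — the original leaves open that Jonas filled the jar some other way.
(e) Not entailed — Jonas melted the butter, not the jar; the jar belongs to the filling event.
(f) Not entailed — the door is the patient, not an instrument — Jonas used a trowel.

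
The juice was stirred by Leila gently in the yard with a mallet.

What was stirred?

the juice

'the juice' marks the patient of the stirring event.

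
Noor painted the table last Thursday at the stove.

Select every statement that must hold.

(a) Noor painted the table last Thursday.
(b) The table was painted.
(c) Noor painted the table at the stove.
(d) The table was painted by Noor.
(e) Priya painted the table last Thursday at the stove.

(a) Entailed — the original entails any weakening of itself; this just drops 'at the stove'.
(b) Entailed — every conjunct here is already in the original painting event.
(c) Entailed — the original entails any weakening of itself; this just drops 'last Thursday'.
(d) Entailed — this follows by dropping conjuncts from the painting event's description.
(e) Not entailed — the passage has Noor painting the table, not Priya.

(a), (b), (c), (d)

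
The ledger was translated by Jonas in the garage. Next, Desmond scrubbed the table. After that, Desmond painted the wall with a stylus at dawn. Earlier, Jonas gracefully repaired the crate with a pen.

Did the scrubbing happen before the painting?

yes

The narrative orders the scrubbing before the painting.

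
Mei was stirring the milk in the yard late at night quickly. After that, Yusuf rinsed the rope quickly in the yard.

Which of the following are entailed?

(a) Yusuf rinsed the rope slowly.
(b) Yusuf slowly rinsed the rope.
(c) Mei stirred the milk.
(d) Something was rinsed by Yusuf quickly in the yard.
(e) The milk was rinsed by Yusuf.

(a) Not entailed — 'slowly' adds a manner not in (and inconsistent with) the original.
(b) Not entailed — 'slowly' adds a manner not in (and inconsistent with) the original.
(c) Entailed — 'stir' is an activity; 'was stirring' entails that some stirring happened, so 'stirred' holds.
(d) Entailed — generalizing the patient leaves a sub-description the original still satisfies.
(e) Not entailed — Yusuf rinsed the rope, not the milk; the milk belongs to the stirring event.

(c), (d)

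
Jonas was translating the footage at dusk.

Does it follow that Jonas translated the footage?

'was translating' is progressive; for an accomplishment like 'translate the footage', it doesn't entail completion.

no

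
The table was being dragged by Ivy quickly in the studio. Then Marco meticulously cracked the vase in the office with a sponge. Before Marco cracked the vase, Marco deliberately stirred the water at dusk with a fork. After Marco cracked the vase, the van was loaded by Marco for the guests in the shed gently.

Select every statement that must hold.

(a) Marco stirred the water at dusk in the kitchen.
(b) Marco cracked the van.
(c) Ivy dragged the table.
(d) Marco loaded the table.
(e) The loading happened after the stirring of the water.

(a) Not entailed — 'in the kitchen' adds information not in the original event.
(b) Not entailed — Marco cracked the vase, not the van; the van belongs to the loading event.
(c) Entailed — 'drag' is an activity; 'was dragging' entails that some dragging happened, so 'dragged' holds.
(d) Not entailed — Marco loaded the van, not the table; the table belongs to the dragging event.
(e) Entailed — the narrative places the stirring before the loading.

(c), (e)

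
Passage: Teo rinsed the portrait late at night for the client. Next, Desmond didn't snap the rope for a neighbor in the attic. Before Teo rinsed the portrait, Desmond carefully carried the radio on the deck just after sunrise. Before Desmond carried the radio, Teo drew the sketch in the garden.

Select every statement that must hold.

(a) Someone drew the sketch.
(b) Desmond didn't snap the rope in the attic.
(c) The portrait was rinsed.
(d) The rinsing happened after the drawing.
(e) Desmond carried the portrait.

(a), (c), (d)

(a) Entailed — this follows by dropping conjuncts from the drawing event's description.
(b) Not entailed — dropping 'for a neighbor' under negation is not valid — the original leaves open that Desmond snapped the rope some other way.
(c) Entailed — every conjunct here is already in the original rinsing event.
(d) Entailed — the narrative places the drawing before the rinsing.
(e) Not entailed — Desmond carried the radio, not the portrait; the portrait belongs to the rinsing event.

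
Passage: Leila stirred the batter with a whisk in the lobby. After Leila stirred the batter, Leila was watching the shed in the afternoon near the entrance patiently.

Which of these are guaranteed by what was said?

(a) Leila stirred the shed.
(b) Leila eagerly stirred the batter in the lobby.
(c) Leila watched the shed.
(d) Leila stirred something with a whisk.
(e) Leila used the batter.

(a) Not entailed — Leila stirred the batter, not the shed; the shed belongs to the watching event.
(b) Not entailed — 'eagerly' adds information not in the original event.
(c) Entailed — 'watch' is an activity; 'was watching' entails that some watching happened, so 'watched' holds.
(d) Entailed — this follows by dropping conjuncts from the stirring event's description.
(e) Not entailed — the batter is the patient, not an instrument — Leila used a whisk.

(c), (d)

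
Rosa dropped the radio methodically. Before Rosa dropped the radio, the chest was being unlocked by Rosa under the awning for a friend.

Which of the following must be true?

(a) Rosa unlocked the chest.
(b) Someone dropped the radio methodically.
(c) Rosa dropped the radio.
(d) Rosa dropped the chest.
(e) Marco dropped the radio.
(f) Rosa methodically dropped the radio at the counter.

(b), (c)

(a) Not entailed — 'was unlocking' is progressive on an accomplishment; it does not entail the completed 'unlocked'.
(b) Entailed — every conjunct here is already in the original dropping event.
(c) Entailed — dropping 'methodically' leaves a sub-description the original still satisfies.
(d) Not entailed — Rosa dropped the radio, not the chest; the chest belongs to the unlocking event.
(e) Not entailed — the passage has Rosa dropping the radio, not Marco.
(f) Not entailed — 'at the counter' adds information not in the original event.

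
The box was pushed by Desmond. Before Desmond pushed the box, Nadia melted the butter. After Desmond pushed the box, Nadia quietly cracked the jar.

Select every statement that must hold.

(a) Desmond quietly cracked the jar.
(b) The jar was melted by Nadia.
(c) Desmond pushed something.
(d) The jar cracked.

(c), (d)

(a) Not entailed — the passage has Nadia cracking the jar, not Desmond.
(b) Not entailed — Nadia melted the butter, not the jar; the jar belongs to the cracking event.
(c) Entailed — generalizing the patient leaves a sub-description the original still satisfies.
(d) Entailed — 'Nadia cracked the jar' is causative; it entails the inchoative 'the jar cracked'.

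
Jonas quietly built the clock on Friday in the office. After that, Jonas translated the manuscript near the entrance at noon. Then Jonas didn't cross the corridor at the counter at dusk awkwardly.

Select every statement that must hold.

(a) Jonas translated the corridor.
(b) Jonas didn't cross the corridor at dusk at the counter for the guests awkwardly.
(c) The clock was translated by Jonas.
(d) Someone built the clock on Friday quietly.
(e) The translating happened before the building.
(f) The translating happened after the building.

(b), (d), (f)

(a) Not entailed — Jonas translated the manuscript, not the corridor; the corridor belongs to the crossing event.
(b) Entailed — under negation, adding a further restriction is entailed: if no such crossing event occurred, none occurred for the guests either.
(c) Not entailed — Jonas translated the manuscript, not the clock; the clock belongs to the building event.
(d) Entailed — dropping 'in the office' and generalizing the agent leaves a sub-description the original still satisfies.
(e) Not entailed — the narrative places the building before the translating, not after.
(f) Entailed — the narrative places the building before the translating.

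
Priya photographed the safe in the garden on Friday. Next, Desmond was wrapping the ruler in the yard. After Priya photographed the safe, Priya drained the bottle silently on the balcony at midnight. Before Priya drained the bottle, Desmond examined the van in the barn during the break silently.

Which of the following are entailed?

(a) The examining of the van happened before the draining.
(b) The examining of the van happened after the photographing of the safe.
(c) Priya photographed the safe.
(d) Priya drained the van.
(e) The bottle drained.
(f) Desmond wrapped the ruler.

(a) Entailed — the narrative places the examining before the draining.
(b) Not entailed — the narrative doesn't order the photographing relative to the examining.
(c) Entailed — every conjunct here is already in the original photographing event.
(d) Not entailed — Priya drained the bottle, not the van; the van belongs to the examining event.
(e) Entailed — 'Priya drained the bottle' is causative; it entails the inchoative 'the bottle drained'.
(f) Not entailed — 'was wrapping' is progressive on an accomplishment; it does not entail the completed 'wrapped'.

(a), (c), (e)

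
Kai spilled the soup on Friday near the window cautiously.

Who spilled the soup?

'Kai' marks the agent of the spilling event.

Kai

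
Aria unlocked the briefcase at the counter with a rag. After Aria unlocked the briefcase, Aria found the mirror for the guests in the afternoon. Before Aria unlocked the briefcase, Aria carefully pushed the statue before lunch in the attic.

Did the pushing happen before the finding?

The narrative orders the pushing before the finding.

yes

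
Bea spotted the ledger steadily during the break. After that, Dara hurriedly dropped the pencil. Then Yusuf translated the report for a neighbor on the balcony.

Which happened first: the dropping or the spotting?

the spotting

The connectives place the spotting before the dropping.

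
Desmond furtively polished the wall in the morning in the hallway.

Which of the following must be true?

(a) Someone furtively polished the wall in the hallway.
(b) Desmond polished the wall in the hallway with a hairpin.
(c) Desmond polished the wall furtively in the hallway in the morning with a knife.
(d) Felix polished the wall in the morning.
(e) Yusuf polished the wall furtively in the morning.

(a)

(a) Entailed — every conjunct here is already in the original polishing event.
(b) Not entailed — 'with a hairpin' adds information not in the original event.
(c) Not entailed — 'with a knife' adds information not in the original event.
(d) Not entailed — the passage has Desmond polishing the wall, not Felix.
(e) Not entailed — the passage has Desmond polishing the wall, not Yusuf.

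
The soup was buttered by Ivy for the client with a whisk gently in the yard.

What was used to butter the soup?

a whisk

'with a whisk' marks the instrument of the buttering event.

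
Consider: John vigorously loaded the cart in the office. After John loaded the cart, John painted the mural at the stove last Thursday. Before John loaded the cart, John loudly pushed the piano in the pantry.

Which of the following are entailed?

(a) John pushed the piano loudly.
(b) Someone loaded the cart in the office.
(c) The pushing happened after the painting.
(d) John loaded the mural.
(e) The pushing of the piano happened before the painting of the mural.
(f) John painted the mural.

(a) Entailed — dropping 'in the pantry' leaves a sub-description the original still satisfies.
(b) Entailed — this follows by dropping conjuncts from the loading event's description.
(c) Not entailed — the narrative places the pushing before the painting, not after.
(d) Not entailed — John loaded the cart, not the mural; the mural belongs to the painting event.
(e) Entailed — the narrative places the pushing before the painting.
(f) Entailed — this follows by dropping conjuncts from the painting event's description.

(a), (b), (e), (f)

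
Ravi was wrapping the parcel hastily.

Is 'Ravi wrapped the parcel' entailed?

'was wrapping' is progressive; for an accomplishment like 'wrap the parcel', it doesn't entail completion.

no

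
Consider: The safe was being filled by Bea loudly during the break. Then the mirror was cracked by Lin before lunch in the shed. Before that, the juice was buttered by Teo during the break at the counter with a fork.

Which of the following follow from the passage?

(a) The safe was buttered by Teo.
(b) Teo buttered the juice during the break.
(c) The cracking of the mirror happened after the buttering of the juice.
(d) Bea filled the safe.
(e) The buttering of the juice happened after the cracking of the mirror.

(a) Not entailed — Teo buttered the juice, not the safe; the safe belongs to the filling event.
(b) Entailed — the original entails any weakening of itself; this just drops 'with a fork', 'at the counter'.
(c) Entailed — the narrative places the buttering before the cracking.
(d) Not entailed — 'was filling' is progressive on an accomplishment; it does not entail the completed 'filled'.
(e) Not entailed — the narrative places the buttering before the cracking, not after.

(b), (c)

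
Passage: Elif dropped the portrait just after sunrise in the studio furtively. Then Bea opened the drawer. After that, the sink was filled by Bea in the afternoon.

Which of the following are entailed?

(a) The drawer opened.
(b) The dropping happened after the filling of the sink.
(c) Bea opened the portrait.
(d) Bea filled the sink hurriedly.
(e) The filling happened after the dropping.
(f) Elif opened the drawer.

(a), (e)

(a) Entailed — 'Bea opened the drawer' is causative; it entails the inchoative 'the drawer opened'.
(b) Not entailed — the narrative places the dropping before the filling, not after.
(c) Not entailed — Bea opened the drawer, not the portrait; the portrait belongs to the dropping event.
(d) Not entailed — 'hurriedly' adds information not in the original event.
(e) Entailed — the narrative places the dropping before the filling.
(f) Not entailed — the passage has Bea opening the drawer, not Elif.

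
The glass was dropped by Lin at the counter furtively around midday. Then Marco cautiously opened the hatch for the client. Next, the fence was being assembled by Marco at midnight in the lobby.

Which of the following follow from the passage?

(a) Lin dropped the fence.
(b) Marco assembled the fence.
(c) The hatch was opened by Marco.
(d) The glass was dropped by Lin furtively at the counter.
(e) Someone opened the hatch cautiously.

(c), (d), (e)

(a) Not entailed — Lin dropped the glass, not the fence; the fence belongs to the assembling event.
(b) Not entailed — 'was assembling' is progressive on an accomplishment; it does not entail the completed 'assembled'.
(c) Entailed — this follows by dropping conjuncts from the opening event's description.
(d) Entailed — this follows by dropping conjuncts from the dropping event's description.
(e) Entailed — the original entails any weakening of itself; this just drops 'for the client' and generalizes the agent.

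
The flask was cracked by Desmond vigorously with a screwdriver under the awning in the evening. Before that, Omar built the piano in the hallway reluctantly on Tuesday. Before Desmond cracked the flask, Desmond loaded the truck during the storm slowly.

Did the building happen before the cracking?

yes

The narrative orders the building before the cracking.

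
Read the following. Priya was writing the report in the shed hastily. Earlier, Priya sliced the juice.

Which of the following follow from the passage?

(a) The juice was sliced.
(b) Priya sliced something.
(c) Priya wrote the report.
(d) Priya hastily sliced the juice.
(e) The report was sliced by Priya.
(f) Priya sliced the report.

(a) Entailed — this follows by dropping conjuncts from the slicing event's description.
(b) Entailed — every conjunct here is already in the original slicing event.
(c) Not entailed — 'was writing' is progressive on an accomplishment; it does not entail the completed 'wrote'.
(d) Not entailed — 'hastily' adds information not in the original event.
(e) Not entailed — Priya sliced the juice, not the report; the report belongs to the writing event.
(f) Not entailed — Priya sliced the juice, not the report; the report belongs to the writing event.

(a), (b)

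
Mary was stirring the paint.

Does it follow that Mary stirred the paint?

'stir' is atelic; if Mary was stirring the paint, then Mary stirred the paint (for some time).

yes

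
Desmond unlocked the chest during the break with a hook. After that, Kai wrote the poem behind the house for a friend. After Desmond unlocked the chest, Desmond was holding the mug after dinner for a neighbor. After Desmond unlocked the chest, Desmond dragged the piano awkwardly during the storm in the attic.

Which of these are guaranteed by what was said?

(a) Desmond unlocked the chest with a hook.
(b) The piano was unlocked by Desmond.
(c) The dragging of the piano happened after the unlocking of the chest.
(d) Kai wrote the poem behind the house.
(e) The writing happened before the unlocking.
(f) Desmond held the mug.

(a), (c), (d), (f)

(a) Entailed — the original entails any weakening of itself; this just drops 'during the break'.
(b) Not entailed — Desmond unlocked the chest, not the piano; the piano belongs to the dragging event.
(c) Entailed — the narrative places the unlocking before the dragging.
(d) Entailed — this follows by dropping conjuncts from the writing event's description.
(e) Not entailed — the narrative places the unlocking before the writing, not after.
(f) Entailed — 'hold' is an activity; 'was holding' entails that some holding happened, so 'held' holds.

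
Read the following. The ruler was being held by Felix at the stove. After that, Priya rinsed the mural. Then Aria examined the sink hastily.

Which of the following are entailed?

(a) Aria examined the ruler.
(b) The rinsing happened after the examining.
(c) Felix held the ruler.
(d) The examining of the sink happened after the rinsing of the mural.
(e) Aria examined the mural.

(c), (d)

(a) Not entailed — Aria examined the sink, not the ruler; the ruler belongs to the holding event.
(b) Not entailed — the narrative places the rinsing before the examining, not after.
(c) Entailed — 'hold' is an activity; 'was holding' entails that some holding happened, so 'held' holds.
(d) Entailed — the narrative places the rinsing before the examining.
(e) Not entailed — Aria examined the sink, not the mural; the mural belongs to the rinsing event.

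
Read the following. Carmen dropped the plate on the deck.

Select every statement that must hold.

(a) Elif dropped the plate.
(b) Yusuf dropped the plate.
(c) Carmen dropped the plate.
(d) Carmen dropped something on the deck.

(c), (d)

(a) Not entailed — the passage has Carmen dropping the plate, not Elif.
(b) Not entailed — the passage has Carmen dropping the plate, not Yusuf.
(c) Entailed — dropping 'on the deck' leaves a sub-description the original still satisfies.
(d) Entailed — generalizing the patient leaves a sub-description the original still satisfies.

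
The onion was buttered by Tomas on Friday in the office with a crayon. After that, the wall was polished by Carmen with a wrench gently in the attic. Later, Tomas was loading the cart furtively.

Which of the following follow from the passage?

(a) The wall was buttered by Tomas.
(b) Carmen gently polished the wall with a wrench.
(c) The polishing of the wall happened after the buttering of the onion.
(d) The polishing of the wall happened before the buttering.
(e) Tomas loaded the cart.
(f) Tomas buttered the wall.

(a) Not entailed — Tomas buttered the onion, not the wall; the wall belongs to the polishing event.
(b) Entailed — dropping 'in the attic' leaves a sub-description the original still satisfies.
(c) Entailed — the narrative places the buttering before the polishing.
(d) Not entailed — the narrative places the buttering before the polishing, not after.
(e) Not entailed — 'was loading' is progressive on an accomplishment; it does not entail the completed 'loaded'.
(f) Not entailed — Tomas buttered the onion, not the wall; the wall belongs to the polishing event.

(b), (c)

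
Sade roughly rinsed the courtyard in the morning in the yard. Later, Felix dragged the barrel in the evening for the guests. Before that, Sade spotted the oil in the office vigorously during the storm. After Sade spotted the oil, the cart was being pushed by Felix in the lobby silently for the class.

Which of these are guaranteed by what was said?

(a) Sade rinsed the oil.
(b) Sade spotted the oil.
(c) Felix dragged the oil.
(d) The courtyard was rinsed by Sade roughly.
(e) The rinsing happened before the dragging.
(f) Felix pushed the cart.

(b), (d), (e), (f)

(a) Not entailed — Sade rinsed the courtyard, not the oil; the oil belongs to the spotting event.
(b) Entailed — the original entails any weakening of itself; this just drops 'vigorously', 'during the storm', 'in the office'.
(c) Not entailed — Felix dragged the barrel, not the oil; the oil belongs to the spotting event.
(d) Entailed — this follows by dropping conjuncts from the rinsing event's description.
(e) Entailed — the narrative places the rinsing before the dragging.
(f) Entailed — 'push' is an activity; 'was pushing' entails that some pushing happened, so 'pushed' holds.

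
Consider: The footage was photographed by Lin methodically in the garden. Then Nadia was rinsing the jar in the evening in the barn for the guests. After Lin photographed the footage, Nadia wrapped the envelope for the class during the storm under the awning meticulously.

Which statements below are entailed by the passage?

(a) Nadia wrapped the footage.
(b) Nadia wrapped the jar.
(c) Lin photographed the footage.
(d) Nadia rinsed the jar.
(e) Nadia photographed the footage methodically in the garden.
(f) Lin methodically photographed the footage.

(a) Not entailed — Nadia wrapped the envelope, not the footage; the footage belongs to the photographing event.
(b) Not entailed — Nadia wrapped the envelope, not the jar; the jar belongs to the rinsing event.
(c) Entailed — every conjunct here is already in the original photographing event.
(d) Entailed — 'rinse' is an activity; 'was rinsing' entails that some rinsing happened, so 'rinsed' holds.
(e) Not entailed — the passage has Lin photographing the footage, not Nadia.
(f) Entailed — the original entails any weakening of itself; this just drops 'in the garden'.

(c), (d), (f)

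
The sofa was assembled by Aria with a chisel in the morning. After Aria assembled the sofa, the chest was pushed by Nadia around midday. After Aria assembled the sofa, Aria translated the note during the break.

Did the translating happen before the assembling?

no

The narrative orders the assembling before the translating.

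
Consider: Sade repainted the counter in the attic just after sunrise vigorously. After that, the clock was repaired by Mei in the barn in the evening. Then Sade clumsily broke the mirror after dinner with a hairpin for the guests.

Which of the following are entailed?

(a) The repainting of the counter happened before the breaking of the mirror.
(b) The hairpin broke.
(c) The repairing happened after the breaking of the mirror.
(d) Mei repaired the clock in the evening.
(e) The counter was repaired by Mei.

(a) Entailed — the narrative places the repainting before the breaking.
(b) Not entailed — the mirror is what broke, not the hairpin.
(c) Not entailed — the narrative places the repairing before the breaking, not after.
(d) Entailed — the original entails any weakening of itself; this just drops 'in the barn'.
(e) Not entailed — Mei repaired the clock, not the counter; the counter belongs to the repainting event.

(a), (d)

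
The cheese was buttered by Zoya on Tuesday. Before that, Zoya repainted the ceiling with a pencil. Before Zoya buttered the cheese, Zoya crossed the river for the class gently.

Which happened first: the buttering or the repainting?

The connectives place the repainting before the buttering.

the repainting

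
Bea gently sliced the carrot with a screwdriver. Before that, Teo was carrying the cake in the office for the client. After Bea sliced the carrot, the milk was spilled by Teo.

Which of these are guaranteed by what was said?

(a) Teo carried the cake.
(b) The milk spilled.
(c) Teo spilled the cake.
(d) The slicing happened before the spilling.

(a) Entailed — 'carry' is an activity; 'was carrying' entails that some carrying happened, so 'carried' holds.
(b) Entailed — 'Teo spilled the milk' is causative; it entails the inchoative 'the milk spilled'.
(c) Not entailed — Teo spilled the milk, not the cake; the cake belongs to the carrying event.
(d) Entailed — the narrative places the slicing before the spilling.

(a), (b), (d)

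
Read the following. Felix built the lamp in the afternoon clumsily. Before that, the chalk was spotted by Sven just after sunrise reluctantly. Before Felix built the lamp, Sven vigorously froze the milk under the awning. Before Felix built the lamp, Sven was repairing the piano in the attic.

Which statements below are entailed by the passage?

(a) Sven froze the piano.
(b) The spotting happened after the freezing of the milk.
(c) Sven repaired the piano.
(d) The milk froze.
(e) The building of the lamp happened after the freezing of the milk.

(d), (e)

(a) Not entailed — Sven froze the milk, not the piano; the piano belongs to the repairing event.
(b) Not entailed — the narrative doesn't order the freezing relative to the spotting.
(c) Not entailed — 'was repairing' is progressive on an accomplishment; it does not entail the completed 'repaired'.
(d) Entailed — 'Sven froze the milk' is causative; it entails the inchoative 'the milk froze'.
(e) Entailed — the narrative places the freezing before the building.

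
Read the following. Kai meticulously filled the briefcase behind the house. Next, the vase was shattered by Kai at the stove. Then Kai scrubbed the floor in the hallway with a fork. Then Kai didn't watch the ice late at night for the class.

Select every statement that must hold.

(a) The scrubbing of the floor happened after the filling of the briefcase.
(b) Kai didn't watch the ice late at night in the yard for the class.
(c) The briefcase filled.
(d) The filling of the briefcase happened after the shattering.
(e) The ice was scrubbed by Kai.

(a) Entailed — the narrative places the filling before the scrubbing.
(b) Entailed — under negation, adding a further restriction is entailed: if no such watching event occurred, none occurred in the yard either.
(c) Entailed — 'Kai filled the briefcase' is causative; it entails the inchoative 'the briefcase filled'.
(d) Not entailed — the narrative places the filling before the shattering, not after.
(e) Not entailed — Kai scrubbed the floor, not the ice; the ice belongs to the watching event.

(a), (b), (c)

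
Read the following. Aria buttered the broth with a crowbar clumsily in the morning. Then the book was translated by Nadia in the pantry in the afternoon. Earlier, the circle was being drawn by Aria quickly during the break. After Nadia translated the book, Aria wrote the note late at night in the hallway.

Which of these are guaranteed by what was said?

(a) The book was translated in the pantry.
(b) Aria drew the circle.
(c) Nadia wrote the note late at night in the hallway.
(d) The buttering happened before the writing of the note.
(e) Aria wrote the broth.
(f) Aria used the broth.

(a), (d)

(a) Entailed — dropping 'in the afternoon' and generalizing the agent leaves a sub-description the original still satisfies.
(b) Not entailed — 'was drawing' is progressive on an accomplishment; it does not entail the completed 'drew'.
(c) Not entailed — the passage has Aria writing the note, not Nadia.
(d) Entailed — the narrative places the buttering before the writing.
(e) Not entailed — Aria wrote the note, not the broth; the broth belongs to the buttering event.
(f) Not entailed — the broth is the patient, not an instrument — Aria used a crowbar.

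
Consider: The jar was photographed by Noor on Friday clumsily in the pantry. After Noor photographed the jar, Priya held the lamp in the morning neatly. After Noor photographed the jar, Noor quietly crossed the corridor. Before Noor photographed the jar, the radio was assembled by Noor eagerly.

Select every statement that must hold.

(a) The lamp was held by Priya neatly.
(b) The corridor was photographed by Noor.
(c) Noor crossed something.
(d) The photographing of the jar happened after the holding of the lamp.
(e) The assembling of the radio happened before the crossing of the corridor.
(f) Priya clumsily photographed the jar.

(a), (c), (e)

(a) Entailed — dropping 'in the morning' leaves a sub-description the original still satisfies.
(b) Not entailed — Noor photographed the jar, not the corridor; the corridor belongs to the crossing event.
(c) Entailed — every conjunct here is already in the original crossing event.
(d) Not entailed — the narrative places the photographing before the holding, not after.
(e) Entailed — the narrative places the assembling before the crossing.
(f) Not entailed — the passage has Noor photographing the jar, not Priya.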